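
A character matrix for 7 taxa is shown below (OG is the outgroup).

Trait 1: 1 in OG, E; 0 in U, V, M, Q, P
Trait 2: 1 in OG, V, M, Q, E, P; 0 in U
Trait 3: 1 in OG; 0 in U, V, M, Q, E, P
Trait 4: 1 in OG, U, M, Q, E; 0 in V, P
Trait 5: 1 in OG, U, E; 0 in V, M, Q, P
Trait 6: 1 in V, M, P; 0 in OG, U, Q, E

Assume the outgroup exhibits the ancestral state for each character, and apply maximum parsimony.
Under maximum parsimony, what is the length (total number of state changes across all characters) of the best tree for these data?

Character polarity is set by the outgroup: the derived state is whichever differs from the outgroup's state, so for Trait 1, Trait 2, Trait 3, Trait 4, Trait 5 the derived state is '0', and for the remaining characters it is '1'.
Only M, P, Q, U, and V show the derived state '0' for Trait 1, supporting them as a clade.
Trait 2: derived state '0' in U only — an autapomorphy, so it tells us nothing about relationships among taxa.
Trait 3 (derived state '0') is shared by all ingroup taxa — unites the whole ingroup.
Trait 4: derived state '0' in P and V only — synapomorphy for {P, V}.
Trait 5: derived state '0' in M, P, Q, and V only — synapomorphy for {M, P, Q, V}.
Trait 6: derived state '1' in M, P, and V only — synapomorphy for {M, P, V}.
Most parsimonious ingroup topology: ((U,(((V,P),M),Q)),E).
Changes per character on this tree: Trait 1: 1; Trait 2: 1; Trait 3: 1; Trait 4: 1; Trait 5: 1; Trait 6: 1.
Total = 6.

6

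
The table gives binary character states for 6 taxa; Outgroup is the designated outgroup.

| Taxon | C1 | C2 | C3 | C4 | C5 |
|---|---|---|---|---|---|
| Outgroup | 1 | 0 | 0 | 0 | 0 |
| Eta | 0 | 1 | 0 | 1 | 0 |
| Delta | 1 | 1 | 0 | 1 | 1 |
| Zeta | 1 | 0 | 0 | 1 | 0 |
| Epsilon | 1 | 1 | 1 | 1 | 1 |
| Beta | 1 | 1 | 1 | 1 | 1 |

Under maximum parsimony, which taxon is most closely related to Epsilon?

Beta

Character polarity is set by the outgroup: the derived state is whichever differs from the outgroup's state, so for C1 the derived state is '0', and for the remaining characters it is '1'.
C1: derived state '0' in Eta only — an autapomorphy, so it tells us nothing about relationships among taxa.
Only Beta, Delta, Epsilon, and Eta show the derived state '1' for C2, supporting them as a clade.
C3: derived state '1' in Beta and Epsilon only — synapomorphy for {Beta, Epsilon}.
All ingroup taxa share the derived state '1' for C4; it defines the ingroup but does not resolve relationships within it.
C5 (derived state '1') is shared by Beta, Delta, and Epsilon — a synapomorphy uniting that clade.
Most parsimonious ingroup topology: ((Eta,(Delta,(Epsilon,Beta))),Zeta).
Epsilon and Beta form a cherry on this tree, so they are sister taxa.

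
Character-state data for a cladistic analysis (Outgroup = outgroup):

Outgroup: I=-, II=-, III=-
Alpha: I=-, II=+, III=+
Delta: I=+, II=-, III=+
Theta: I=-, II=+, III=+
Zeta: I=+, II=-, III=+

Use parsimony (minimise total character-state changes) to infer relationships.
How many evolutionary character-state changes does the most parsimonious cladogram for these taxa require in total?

The outgroup has state '-' for every character, so '+' is the derived state throughout.
I: derived state '+' in Delta and Zeta only — synapomorphy for {Delta, Zeta}.
II: derived state '+' in Alpha and Theta only — synapomorphy for {Alpha, Theta}.
III (derived state '+') is shared by all ingroup taxa — unites the whole ingroup.
Most parsimonious ingroup topology: ((Alpha,Theta),(Delta,Zeta)).
Changes per character on this tree: I: 1; II: 1; III: 1.
Total = 3.

3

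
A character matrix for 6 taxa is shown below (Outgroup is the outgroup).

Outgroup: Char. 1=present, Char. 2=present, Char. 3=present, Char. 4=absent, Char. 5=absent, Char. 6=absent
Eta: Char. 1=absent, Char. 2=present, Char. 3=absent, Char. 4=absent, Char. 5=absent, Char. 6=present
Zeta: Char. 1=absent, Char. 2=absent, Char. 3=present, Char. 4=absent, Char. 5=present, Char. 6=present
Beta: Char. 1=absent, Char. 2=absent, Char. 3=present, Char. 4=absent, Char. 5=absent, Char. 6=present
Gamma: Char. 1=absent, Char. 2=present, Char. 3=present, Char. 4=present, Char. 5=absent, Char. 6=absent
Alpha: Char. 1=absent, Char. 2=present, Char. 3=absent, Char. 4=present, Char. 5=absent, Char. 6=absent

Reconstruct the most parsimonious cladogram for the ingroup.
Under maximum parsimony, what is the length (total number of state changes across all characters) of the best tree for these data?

Character polarity is set by the outgroup: the derived state is whichever differs from the outgroup's state, so for Char. 1, Char. 2, Char. 3 the derived state is 'absent', and for the remaining characters it is 'present'.
Char. 1 (derived state 'absent') is shared by all ingroup taxa — unites the whole ingroup.
Char. 2: derived state 'absent' in Beta and Zeta only — synapomorphy for {Beta, Zeta}.
Char. 3 (state 'absent') occurs in Alpha and Eta but conflicts with the nesting implied by the other characters — most parsimoniously interpreted as homoplasy.
Char. 4 (derived state 'present') is shared by Alpha and Gamma — a synapomorphy uniting that clade.
Char. 5 (derived state 'present') is unique to Zeta (autapomorphy; uninformative for grouping).
Char. 6 (derived state 'present') is shared by Beta, Eta, and Zeta — a synapomorphy uniting that clade.
Most parsimonious ingroup topology: ((Eta,(Zeta,Beta)),(Gamma,Alpha)).
Changes per character on this tree: Char. 1: 1; Char. 2: 1; Char. 3: 2; Char. 4: 1; Char. 5: 1; Char. 6: 1.
Total = 7.

7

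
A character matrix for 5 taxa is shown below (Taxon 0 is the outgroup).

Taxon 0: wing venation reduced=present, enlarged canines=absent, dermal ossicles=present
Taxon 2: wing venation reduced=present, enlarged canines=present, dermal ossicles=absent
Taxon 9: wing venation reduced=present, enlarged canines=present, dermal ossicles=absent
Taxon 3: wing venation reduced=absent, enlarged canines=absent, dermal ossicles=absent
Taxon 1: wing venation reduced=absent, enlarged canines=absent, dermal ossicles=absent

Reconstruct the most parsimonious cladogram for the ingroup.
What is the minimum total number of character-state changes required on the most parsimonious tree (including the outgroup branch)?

3

Character polarity is set by the outgroup: the derived state is whichever differs from the outgroup's state, so for wing venation reduced, dermal ossicles the derived state is 'absent', and for the remaining characters it is 'present'.
wing venation reduced: derived state 'absent' in Taxon 1 and Taxon 3 only — synapomorphy for {Taxon 1, Taxon 3}.
enlarged canines: derived state 'present' in Taxon 2 and Taxon 9 only — synapomorphy for {Taxon 2, Taxon 9}.
All ingroup taxa share the derived state 'absent' for dermal ossicles; it defines the ingroup but does not resolve relationships within it.
Most parsimonious ingroup topology: ((Taxon 2,Taxon 9),(Taxon 3,Taxon 1)).
Changes per character on this tree: wing venation reduced: 1; enlarged canines: 1; dermal ossicles: 1.
Total = 3.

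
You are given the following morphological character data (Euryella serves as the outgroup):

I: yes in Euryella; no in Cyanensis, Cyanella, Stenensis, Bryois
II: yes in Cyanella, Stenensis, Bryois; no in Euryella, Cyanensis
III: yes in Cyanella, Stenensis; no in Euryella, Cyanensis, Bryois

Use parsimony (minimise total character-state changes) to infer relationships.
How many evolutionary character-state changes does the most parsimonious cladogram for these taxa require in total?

Character polarity is set by the outgroup: the derived state is whichever differs from the outgroup's state, so for I the derived state is 'no', and for the remaining characters it is 'yes'.
All ingroup taxa share the derived state 'no' for I; it defines the ingroup but does not resolve relationships within it.
II: derived state 'yes' in Bryois, Cyanella, and Stenensis only — synapomorphy for {Bryois, Cyanella, Stenensis}.
III: derived state 'yes' in Cyanella and Stenensis only — synapomorphy for {Cyanella, Stenensis}.
Most parsimonious ingroup topology: (Cyanensis,((Cyanella,Stenensis),Bryois)).
Changes per character on this tree: I: 1; II: 1; III: 1.
Total = 3.

3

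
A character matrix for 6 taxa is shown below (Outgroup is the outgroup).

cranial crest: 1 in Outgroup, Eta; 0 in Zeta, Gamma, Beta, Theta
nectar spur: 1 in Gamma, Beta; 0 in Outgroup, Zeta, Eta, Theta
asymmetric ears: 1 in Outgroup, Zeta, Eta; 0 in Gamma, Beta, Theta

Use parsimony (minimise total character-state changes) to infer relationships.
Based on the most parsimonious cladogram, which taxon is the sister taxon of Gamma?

Beta

Character polarity is set by the outgroup: the derived state is whichever differs from the outgroup's state, so for cranial crest, asymmetric ears the derived state is '0', and for the remaining characters it is '1'.
Only Beta, Gamma, Theta, and Zeta show the derived state '0' for cranial crest, supporting them as a clade.
nectar spur (derived state '1') is shared by Beta and Gamma — a synapomorphy uniting that clade.
asymmetric ears (derived state '0') is shared by Beta, Gamma, and Theta — a synapomorphy uniting that clade.
Most parsimonious ingroup topology: (Eta,(Zeta,((Beta,Gamma),Theta))).
Gamma and Beta form a cherry on this tree, so they are sister taxa.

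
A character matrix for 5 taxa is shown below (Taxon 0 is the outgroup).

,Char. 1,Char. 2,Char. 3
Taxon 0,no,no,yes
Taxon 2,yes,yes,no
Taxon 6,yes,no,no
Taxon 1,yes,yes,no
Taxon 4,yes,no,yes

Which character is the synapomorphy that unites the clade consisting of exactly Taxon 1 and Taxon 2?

Char. 2

Character polarity is set by the outgroup: the derived state is whichever differs from the outgroup's state, so for Char. 3 the derived state is 'no', and for the remaining characters it is 'yes'.
Char. 1 (derived state 'yes') is shared by all ingroup taxa — unites the whole ingroup.
Only Taxon 1 and Taxon 2 show the derived state 'yes' for Char. 2, supporting them as a clade.
Char. 3: derived state 'no' in Taxon 1, Taxon 2, and Taxon 6 only — synapomorphy for {Taxon 1, Taxon 2, Taxon 6}.
Most parsimonious ingroup topology: (((Taxon 2,Taxon 1),Taxon 6),Taxon 4).
The clade {Taxon 1, Taxon 2} is supported by Char. 2: its derived state 'yes' occurs in exactly those taxa and in no other taxon (including the outgroup).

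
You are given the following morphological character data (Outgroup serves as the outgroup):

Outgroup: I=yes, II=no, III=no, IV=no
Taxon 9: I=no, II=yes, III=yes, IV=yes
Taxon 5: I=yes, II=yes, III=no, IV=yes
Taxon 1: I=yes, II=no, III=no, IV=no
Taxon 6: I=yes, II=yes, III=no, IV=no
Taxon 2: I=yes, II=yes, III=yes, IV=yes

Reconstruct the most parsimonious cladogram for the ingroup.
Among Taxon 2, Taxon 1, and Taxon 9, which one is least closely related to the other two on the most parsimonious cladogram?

Character polarity is set by the outgroup: the derived state is whichever differs from the outgroup's state, so for I the derived state is 'no', and for the remaining characters it is 'yes'.
I: derived state 'no' in Taxon 9 only — an autapomorphy, so it tells us nothing about relationships among taxa.
II: derived state 'yes' in Taxon 2, Taxon 5, Taxon 6, and Taxon 9 only — synapomorphy for {Taxon 2, Taxon 5, Taxon 6, Taxon 9}.
III (derived state 'yes') is shared by Taxon 2 and Taxon 9 — a synapomorphy uniting that clade.
Only Taxon 2, Taxon 5, and Taxon 9 show the derived state 'yes' for IV, supporting them as a clade.
Most parsimonious ingroup topology: ((((Taxon 9,Taxon 2),Taxon 5),Taxon 6),Taxon 1).
Taxon 2 and Taxon 9 share a more recent common ancestor with each other than either does with Taxon 1, so Taxon 1 is the least closely related of the three.

Taxon 1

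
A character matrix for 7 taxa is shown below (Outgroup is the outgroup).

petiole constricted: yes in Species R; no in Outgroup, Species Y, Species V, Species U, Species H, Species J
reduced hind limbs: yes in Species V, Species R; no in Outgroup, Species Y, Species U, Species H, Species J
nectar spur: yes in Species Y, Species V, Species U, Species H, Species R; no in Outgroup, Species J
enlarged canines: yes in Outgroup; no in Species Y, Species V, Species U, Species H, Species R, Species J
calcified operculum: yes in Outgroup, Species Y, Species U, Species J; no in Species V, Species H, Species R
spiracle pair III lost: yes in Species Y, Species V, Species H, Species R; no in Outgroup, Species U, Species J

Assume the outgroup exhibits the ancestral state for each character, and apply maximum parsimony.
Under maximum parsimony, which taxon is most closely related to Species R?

Character polarity is set by the outgroup: the derived state is whichever differs from the outgroup's state, so for enlarged canines, calcified operculum the derived state is 'no', and for the remaining characters it is 'yes'.
petiole constricted: derived state 'yes' in Species R only — an autapomorphy, so it tells us nothing about relationships among taxa.
reduced hind limbs (derived state 'yes') is shared by Species R and Species V — a synapomorphy uniting that clade.
nectar spur: derived state 'yes' in Species H, Species R, Species U, Species V, and Species Y only — synapomorphy for {Species H, Species R, Species U, Species V, Species Y}.
enlarged canines (derived state 'no') is shared by all ingroup taxa — unites the whole ingroup.
calcified operculum (derived state 'no') is shared by Species H, Species R, and Species V — a synapomorphy uniting that clade.
spiracle pair III lost: derived state 'yes' in Species H, Species R, Species V, and Species Y only — synapomorphy for {Species H, Species R, Species V, Species Y}.
Most parsimonious ingroup topology: (((Species Y,((Species V,Species R),Species H)),Species U),Species J).
Species R and Species V form a cherry on this tree, so they are sister taxa.

Species V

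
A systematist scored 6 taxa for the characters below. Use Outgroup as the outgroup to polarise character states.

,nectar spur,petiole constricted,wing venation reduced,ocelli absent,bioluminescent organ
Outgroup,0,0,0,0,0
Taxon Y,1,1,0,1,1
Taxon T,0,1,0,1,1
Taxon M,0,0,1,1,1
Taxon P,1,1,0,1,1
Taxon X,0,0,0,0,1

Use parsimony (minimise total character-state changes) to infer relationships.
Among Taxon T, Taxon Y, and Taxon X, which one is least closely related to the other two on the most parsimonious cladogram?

Taxon X

The outgroup has state '0' for every character, so '1' is the derived state throughout.
nectar spur: derived state '1' in Taxon P and Taxon Y only — synapomorphy for {Taxon P, Taxon Y}.
Only Taxon P, Taxon T, and Taxon Y show the derived state '1' for petiole constricted, supporting them as a clade.
wing venation reduced: derived state '1' in Taxon M only — an autapomorphy, so it tells us nothing about relationships among taxa.
Only Taxon M, Taxon P, Taxon T, and Taxon Y show the derived state '1' for ocelli absent, supporting them as a clade.
All ingroup taxa share the derived state '1' for bioluminescent organ; it defines the ingroup but does not resolve relationships within it.
Most parsimonious ingroup topology: ((((Taxon Y,Taxon P),Taxon T),Taxon M),Taxon X).
Taxon T and Taxon Y share a more recent common ancestor with each other than either does with Taxon X, so Taxon X is the least closely related of the three.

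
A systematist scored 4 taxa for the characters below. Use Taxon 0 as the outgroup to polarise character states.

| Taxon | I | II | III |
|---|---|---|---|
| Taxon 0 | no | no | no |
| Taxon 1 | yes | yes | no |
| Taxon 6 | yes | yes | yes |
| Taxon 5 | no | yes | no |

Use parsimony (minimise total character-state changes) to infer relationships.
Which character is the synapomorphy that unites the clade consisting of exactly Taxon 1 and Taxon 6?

I

The outgroup has state 'no' for every character, so 'yes' is the derived state throughout.
I: derived state 'yes' in Taxon 1 and Taxon 6 only — synapomorphy for {Taxon 1, Taxon 6}.
II (derived state 'yes') is shared by all ingroup taxa — unites the whole ingroup.
III (derived state 'yes') is unique to Taxon 6 (autapomorphy; uninformative for grouping).
Most parsimonious ingroup topology: ((Taxon 1,Taxon 6),Taxon 5).
The clade {Taxon 1, Taxon 6} is supported by I: its derived state 'yes' occurs in exactly those taxa and in no other taxon (including the outgroup).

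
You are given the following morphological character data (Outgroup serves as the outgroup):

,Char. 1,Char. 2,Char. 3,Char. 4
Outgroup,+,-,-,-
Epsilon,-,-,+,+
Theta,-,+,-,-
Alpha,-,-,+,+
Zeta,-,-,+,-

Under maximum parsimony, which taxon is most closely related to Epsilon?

Alpha

Character polarity is set by the outgroup: the derived state is whichever differs from the outgroup's state, so for Char. 1 the derived state is '-', and for the remaining characters it is '+'.
Char. 1 (derived state '-') is shared by all ingroup taxa — unites the whole ingroup.
Char. 2 (derived state '+') is unique to Theta (autapomorphy; uninformative for grouping).
Only Alpha, Epsilon, and Zeta show the derived state '+' for Char. 3, supporting them as a clade.
Only Alpha and Epsilon show the derived state '+' for Char. 4, supporting them as a clade.
Most parsimonious ingroup topology: (((Epsilon,Alpha),Zeta),Theta).
Epsilon and Alpha form a cherry on this tree, so they are sister taxa.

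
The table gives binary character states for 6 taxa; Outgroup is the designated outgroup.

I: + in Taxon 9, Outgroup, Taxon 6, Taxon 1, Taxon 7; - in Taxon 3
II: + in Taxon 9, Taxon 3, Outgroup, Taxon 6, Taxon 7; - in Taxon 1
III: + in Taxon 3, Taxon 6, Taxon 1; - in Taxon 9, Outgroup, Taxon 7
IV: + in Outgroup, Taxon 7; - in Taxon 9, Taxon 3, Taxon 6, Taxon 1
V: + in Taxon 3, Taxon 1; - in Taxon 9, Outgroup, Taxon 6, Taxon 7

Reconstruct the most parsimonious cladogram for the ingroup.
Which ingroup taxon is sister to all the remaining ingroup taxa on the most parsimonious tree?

Character polarity is set by the outgroup: the derived state is whichever differs from the outgroup's state, so for I, II, IV the derived state is '-', and for the remaining characters it is '+'.
I: derived state '-' in Taxon 3 only — an autapomorphy, so it tells us nothing about relationships among taxa.
II (derived state '-') is unique to Taxon 1 (autapomorphy; uninformative for grouping).
III (derived state '+') is shared by Taxon 1, Taxon 3, and Taxon 6 — a synapomorphy uniting that clade.
IV: derived state '-' in Taxon 1, Taxon 3, Taxon 6, and Taxon 9 only — synapomorphy for {Taxon 1, Taxon 3, Taxon 6, Taxon 9}.
Only Taxon 1 and Taxon 3 show the derived state '+' for V, supporting them as a clade.
Most parsimonious ingroup topology: ((((Taxon 1,Taxon 3),Taxon 6),Taxon 9),Taxon 7).
Taxon 7 is sister to the clade containing all other ingroup taxa, so it is the earliest-diverging (most basal) ingroup lineage.

Taxon 7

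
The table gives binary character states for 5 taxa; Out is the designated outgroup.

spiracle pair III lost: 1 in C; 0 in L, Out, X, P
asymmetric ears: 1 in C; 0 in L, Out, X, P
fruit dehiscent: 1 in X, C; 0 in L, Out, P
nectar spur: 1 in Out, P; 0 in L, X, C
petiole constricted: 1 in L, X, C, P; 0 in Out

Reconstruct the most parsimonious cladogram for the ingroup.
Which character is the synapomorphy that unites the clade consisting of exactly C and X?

fruit dehiscent

Character polarity is set by the outgroup: the derived state is whichever differs from the outgroup's state, so for nectar spur the derived state is '0', and for the remaining characters it is '1'.
spiracle pair III lost (derived state '1') is unique to C (autapomorphy; uninformative for grouping).
asymmetric ears (derived state '1') is unique to C (autapomorphy; uninformative for grouping).
fruit dehiscent (derived state '1') is shared by C and X — a synapomorphy uniting that clade.
nectar spur (derived state '0') is shared by C, L, and X — a synapomorphy uniting that clade.
petiole constricted (derived state '1') is shared by all ingroup taxa — unites the whole ingroup.
Most parsimonious ingroup topology: (P,((C,X),L)).
The clade {C, X} is supported by fruit dehiscent: its derived state '1' occurs in exactly those taxa and in no other taxon (including the outgroup).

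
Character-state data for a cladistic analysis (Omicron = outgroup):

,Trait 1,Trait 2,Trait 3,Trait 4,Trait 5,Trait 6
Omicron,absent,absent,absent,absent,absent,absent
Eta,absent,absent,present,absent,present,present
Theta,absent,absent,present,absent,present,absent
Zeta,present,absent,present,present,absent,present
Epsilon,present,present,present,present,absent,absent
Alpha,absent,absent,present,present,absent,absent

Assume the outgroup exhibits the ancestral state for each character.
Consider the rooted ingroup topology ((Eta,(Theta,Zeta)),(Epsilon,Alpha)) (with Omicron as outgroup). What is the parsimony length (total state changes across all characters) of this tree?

Map each character onto ((Eta,(Theta,Zeta)),(Epsilon,Alpha)) (rooted by Omicron) and count the minimum state changes it requires (Fitch parsimony):
Trait 1: 2; Trait 2: 1; Trait 3: 1; Trait 4: 2; Trait 5: 2; Trait 6: 2.
Total tree length = 10.

10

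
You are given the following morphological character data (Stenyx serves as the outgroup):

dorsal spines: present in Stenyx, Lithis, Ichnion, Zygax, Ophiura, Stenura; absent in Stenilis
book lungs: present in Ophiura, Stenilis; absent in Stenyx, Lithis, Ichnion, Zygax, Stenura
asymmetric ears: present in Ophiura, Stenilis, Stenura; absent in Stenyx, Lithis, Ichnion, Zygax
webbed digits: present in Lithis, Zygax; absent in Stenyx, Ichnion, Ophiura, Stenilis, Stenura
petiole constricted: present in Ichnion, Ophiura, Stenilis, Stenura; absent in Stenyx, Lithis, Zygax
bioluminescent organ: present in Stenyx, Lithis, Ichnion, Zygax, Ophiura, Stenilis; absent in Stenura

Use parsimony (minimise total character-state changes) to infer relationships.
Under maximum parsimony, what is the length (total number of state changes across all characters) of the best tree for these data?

6

Character polarity is set by the outgroup: the derived state is whichever differs from the outgroup's state, so for dorsal spines, bioluminescent organ the derived state is 'absent', and for the remaining characters it is 'present'.
dorsal spines (derived state 'absent') is unique to Stenilis (autapomorphy; uninformative for grouping).
book lungs (derived state 'present') is shared by Ophiura and Stenilis — a synapomorphy uniting that clade.
asymmetric ears: derived state 'present' in Ophiura, Stenilis, and Stenura only — synapomorphy for {Ophiura, Stenilis, Stenura}.
webbed digits (derived state 'present') is shared by Lithis and Zygax — a synapomorphy uniting that clade.
petiole constricted (derived state 'present') is shared by Ichnion, Ophiura, Stenilis, and Stenura — a synapomorphy uniting that clade.
bioluminescent organ (derived state 'absent') is unique to Stenura (autapomorphy; uninformative for grouping).
Most parsimonious ingroup topology: ((Lithis,Zygax),(Ichnion,((Ophiura,Stenilis),Stenura))).
Changes per character on this tree: dorsal spines: 1; book lungs: 1; asymmetric ears: 1; webbed digits: 1; petiole constricted: 1; bioluminescent organ: 1.
Total = 6.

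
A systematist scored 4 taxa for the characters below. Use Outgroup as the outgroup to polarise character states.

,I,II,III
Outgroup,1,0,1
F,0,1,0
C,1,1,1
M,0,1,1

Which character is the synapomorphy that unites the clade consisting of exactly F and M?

I

Character polarity is set by the outgroup: the derived state is whichever differs from the outgroup's state, so for I, III the derived state is '0', and for the remaining characters it is '1'.
I: derived state '0' in F and M only — synapomorphy for {F, M}.
All ingroup taxa share the derived state '1' for II; it defines the ingroup but does not resolve relationships within it.
III: derived state '0' in F only — an autapomorphy, so it tells us nothing about relationships among taxa.
Most parsimonious ingroup topology: ((F,M),C).
The clade {F, M} is supported by I: its derived state '0' occurs in exactly those taxa and in no other taxon (including the outgroup).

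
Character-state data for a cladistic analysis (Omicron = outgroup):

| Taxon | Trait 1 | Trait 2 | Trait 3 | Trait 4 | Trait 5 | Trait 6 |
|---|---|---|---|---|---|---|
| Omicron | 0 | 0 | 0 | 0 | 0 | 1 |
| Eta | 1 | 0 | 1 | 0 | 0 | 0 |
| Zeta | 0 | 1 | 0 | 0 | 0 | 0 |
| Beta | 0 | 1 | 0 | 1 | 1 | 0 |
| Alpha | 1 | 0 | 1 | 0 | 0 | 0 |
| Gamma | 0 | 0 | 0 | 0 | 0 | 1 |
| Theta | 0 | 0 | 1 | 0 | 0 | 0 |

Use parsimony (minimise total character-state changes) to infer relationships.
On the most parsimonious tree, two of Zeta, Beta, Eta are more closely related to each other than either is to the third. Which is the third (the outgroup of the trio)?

Eta

Character polarity is set by the outgroup: the derived state is whichever differs from the outgroup's state, so for Trait 6 the derived state is '0', and for the remaining characters it is '1'.
Only Alpha and Eta show the derived state '1' for Trait 1, supporting them as a clade.
Trait 2 (derived state '1') is shared by Beta and Zeta — a synapomorphy uniting that clade.
Trait 3: derived state '1' in Alpha, Eta, and Theta only — synapomorphy for {Alpha, Eta, Theta}.
Trait 4 (derived state '1') is unique to Beta (autapomorphy; uninformative for grouping).
Trait 5: derived state '1' in Beta only — an autapomorphy, so it tells us nothing about relationships among taxa.
Only Alpha, Beta, Eta, Theta, and Zeta show the derived state '0' for Trait 6, supporting them as a clade.
Most parsimonious ingroup topology: ((((Eta,Alpha),Theta),(Zeta,Beta)),Gamma).
Beta and Zeta share a more recent common ancestor with each other than either does with Eta, so Eta is the least closely related of the three.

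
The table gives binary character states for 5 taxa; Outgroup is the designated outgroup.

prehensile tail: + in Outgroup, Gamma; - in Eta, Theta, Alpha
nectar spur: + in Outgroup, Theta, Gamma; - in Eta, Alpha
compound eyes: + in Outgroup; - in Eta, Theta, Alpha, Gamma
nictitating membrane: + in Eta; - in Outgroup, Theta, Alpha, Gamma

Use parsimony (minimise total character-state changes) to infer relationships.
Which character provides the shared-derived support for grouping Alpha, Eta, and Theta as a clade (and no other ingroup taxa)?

prehensile tail

Character polarity is set by the outgroup: the derived state is whichever differs from the outgroup's state, so for prehensile tail, nectar spur, compound eyes the derived state is '-', and for the remaining characters it is '+'.
prehensile tail (derived state '-') is shared by Alpha, Eta, and Theta — a synapomorphy uniting that clade.
Only Alpha and Eta show the derived state '-' for nectar spur, supporting them as a clade.
compound eyes (derived state '-') is shared by all ingroup taxa — unites the whole ingroup.
nictitating membrane: derived state '+' in Eta only — an autapomorphy, so it tells us nothing about relationships among taxa.
Most parsimonious ingroup topology: (((Eta,Alpha),Theta),Gamma).
The clade {Alpha, Eta, Theta} is supported by prehensile tail: its derived state '-' occurs in exactly those taxa and in no other taxon (including the outgroup).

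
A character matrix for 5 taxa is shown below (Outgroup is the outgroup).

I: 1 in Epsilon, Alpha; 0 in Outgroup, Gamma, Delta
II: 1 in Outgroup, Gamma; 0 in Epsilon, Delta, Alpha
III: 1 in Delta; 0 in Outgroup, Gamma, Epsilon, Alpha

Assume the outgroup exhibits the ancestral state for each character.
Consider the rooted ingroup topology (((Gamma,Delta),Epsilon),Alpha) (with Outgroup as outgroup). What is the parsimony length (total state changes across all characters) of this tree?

5

Map each character onto (((Gamma,Delta),Epsilon),Alpha) (rooted by Outgroup) and count the minimum state changes it requires (Fitch parsimony):
I: 2; II: 2; III: 1.
Total tree length = 5.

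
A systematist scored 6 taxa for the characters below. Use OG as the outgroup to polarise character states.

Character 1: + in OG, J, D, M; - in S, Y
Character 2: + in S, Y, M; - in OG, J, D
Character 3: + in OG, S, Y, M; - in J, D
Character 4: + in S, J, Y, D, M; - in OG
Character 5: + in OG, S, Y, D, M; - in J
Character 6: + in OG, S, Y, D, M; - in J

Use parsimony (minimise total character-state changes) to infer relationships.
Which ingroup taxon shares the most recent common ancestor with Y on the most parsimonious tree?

S

Character polarity is set by the outgroup: the derived state is whichever differs from the outgroup's state, so for Character 1, Character 3, Character 5, Character 6 the derived state is '-', and for the remaining characters it is '+'.
Only S and Y show the derived state '-' for Character 1, supporting them as a clade.
Character 2: derived state '+' in M, S, and Y only — synapomorphy for {M, S, Y}.
Character 3 (derived state '-') is shared by D and J — a synapomorphy uniting that clade.
Character 4 (derived state '+') is shared by all ingroup taxa — unites the whole ingroup.
Character 5: derived state '-' in J only — an autapomorphy, so it tells us nothing about relationships among taxa.
Character 6 (derived state '-') is unique to J (autapomorphy; uninformative for grouping).
Most parsimonious ingroup topology: (((S,Y),M),(J,D)).
Y and S form a cherry on this tree, so they are sister taxa.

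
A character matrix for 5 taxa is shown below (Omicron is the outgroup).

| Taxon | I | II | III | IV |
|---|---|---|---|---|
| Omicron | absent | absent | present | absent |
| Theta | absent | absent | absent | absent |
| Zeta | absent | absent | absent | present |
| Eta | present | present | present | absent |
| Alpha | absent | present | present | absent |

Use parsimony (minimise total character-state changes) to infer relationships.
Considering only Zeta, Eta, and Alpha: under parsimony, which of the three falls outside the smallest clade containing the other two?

Zeta

Character polarity is set by the outgroup: the derived state is whichever differs from the outgroup's state, so for III the derived state is 'absent', and for the remaining characters it is 'present'.
I (derived state 'present') is unique to Eta (autapomorphy; uninformative for grouping).
II (derived state 'present') is shared by Alpha and Eta — a synapomorphy uniting that clade.
III (derived state 'absent') is shared by Theta and Zeta — a synapomorphy uniting that clade.
IV: derived state 'present' in Zeta only — an autapomorphy, so it tells us nothing about relationships among taxa.
Most parsimonious ingroup topology: ((Theta,Zeta),(Eta,Alpha)).
Eta and Alpha share a more recent common ancestor with each other than either does with Zeta, so Zeta is the least closely related of the three.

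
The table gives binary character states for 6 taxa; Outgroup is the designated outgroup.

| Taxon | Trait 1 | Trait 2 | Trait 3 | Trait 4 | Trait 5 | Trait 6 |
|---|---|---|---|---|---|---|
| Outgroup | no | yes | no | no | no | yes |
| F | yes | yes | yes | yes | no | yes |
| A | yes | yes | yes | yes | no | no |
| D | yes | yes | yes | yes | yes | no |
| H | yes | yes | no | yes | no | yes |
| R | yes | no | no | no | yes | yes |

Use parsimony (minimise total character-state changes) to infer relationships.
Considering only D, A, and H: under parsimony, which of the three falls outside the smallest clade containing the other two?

Character polarity is set by the outgroup: the derived state is whichever differs from the outgroup's state, so for Trait 2, Trait 6 the derived state is 'no', and for the remaining characters it is 'yes'.
Trait 1 (derived state 'yes') is shared by all ingroup taxa — unites the whole ingroup.
Trait 2 (derived state 'no') is unique to R (autapomorphy; uninformative for grouping).
Only A, D, and F show the derived state 'yes' for Trait 3, supporting them as a clade.
Trait 4 (derived state 'yes') is shared by A, D, F, and H — a synapomorphy uniting that clade.
Trait 5 (state 'yes') occurs in D and R but conflicts with the nesting implied by the other characters — most parsimoniously interpreted as homoplasy.
Trait 6: derived state 'no' in A and D only — synapomorphy for {A, D}.
Most parsimonious ingroup topology: (((F,(A,D)),H),R).
D and A share a more recent common ancestor with each other than either does with H, so H is the least closely related of the three.

H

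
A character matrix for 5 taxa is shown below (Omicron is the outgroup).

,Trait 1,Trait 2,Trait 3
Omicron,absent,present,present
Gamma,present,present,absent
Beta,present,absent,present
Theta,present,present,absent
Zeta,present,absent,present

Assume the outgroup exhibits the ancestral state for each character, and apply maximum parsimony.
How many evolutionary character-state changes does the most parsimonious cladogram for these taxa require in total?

Character polarity is set by the outgroup: the derived state is whichever differs from the outgroup's state, so for Trait 2, Trait 3 the derived state is 'absent', and for the remaining characters it is 'present'.
Trait 1 (derived state 'present') is shared by all ingroup taxa — unites the whole ingroup.
Only Beta and Zeta show the derived state 'absent' for Trait 2, supporting them as a clade.
Only Gamma and Theta show the derived state 'absent' for Trait 3, supporting them as a clade.
Most parsimonious ingroup topology: ((Gamma,Theta),(Beta,Zeta)).
Changes per character on this tree: Trait 1: 1; Trait 2: 1; Trait 3: 1.
Total = 3.

3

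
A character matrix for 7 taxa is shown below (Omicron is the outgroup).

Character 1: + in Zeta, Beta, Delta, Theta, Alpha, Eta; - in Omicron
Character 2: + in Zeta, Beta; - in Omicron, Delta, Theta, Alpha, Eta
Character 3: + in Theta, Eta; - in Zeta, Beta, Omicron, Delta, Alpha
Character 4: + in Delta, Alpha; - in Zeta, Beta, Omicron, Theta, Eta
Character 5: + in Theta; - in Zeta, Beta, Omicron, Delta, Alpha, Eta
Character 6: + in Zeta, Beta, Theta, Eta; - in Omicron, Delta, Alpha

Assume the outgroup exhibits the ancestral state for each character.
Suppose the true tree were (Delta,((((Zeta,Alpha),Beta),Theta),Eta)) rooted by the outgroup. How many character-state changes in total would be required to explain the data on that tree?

10

Map each character onto (Delta,((((Zeta,Alpha),Beta),Theta),Eta)) (rooted by Omicron) and count the minimum state changes it requires (Fitch parsimony):
Character 1: 1; Character 2: 2; Character 3: 2; Character 4: 2; Character 5: 1; Character 6: 2.
Total tree length = 10.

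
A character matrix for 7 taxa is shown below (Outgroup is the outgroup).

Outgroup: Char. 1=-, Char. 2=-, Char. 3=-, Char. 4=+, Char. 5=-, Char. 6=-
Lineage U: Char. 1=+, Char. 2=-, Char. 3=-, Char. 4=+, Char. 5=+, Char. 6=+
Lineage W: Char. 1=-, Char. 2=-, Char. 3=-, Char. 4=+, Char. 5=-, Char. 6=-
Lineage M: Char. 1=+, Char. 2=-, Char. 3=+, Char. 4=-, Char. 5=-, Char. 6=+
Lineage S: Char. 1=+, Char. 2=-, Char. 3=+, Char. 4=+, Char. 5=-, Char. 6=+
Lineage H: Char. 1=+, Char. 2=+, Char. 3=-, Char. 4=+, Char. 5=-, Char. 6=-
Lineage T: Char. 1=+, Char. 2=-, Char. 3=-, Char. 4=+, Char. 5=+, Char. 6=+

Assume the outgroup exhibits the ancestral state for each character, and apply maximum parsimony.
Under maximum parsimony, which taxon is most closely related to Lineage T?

Lineage U

Character polarity is set by the outgroup: the derived state is whichever differs from the outgroup's state, so for Char. 4 the derived state is '-', and for the remaining characters it is '+'.
Char. 1: derived state '+' in Lineage H, Lineage M, Lineage S, Lineage T, and Lineage U only — synapomorphy for {Lineage H, Lineage M, Lineage S, Lineage T, Lineage U}.
Char. 2: derived state '+' in Lineage H only — an autapomorphy, so it tells us nothing about relationships among taxa.
Char. 3: derived state '+' in Lineage M and Lineage S only — synapomorphy for {Lineage M, Lineage S}.
Char. 4 (derived state '-') is unique to Lineage M (autapomorphy; uninformative for grouping).
Char. 5 (derived state '+') is shared by Lineage T and Lineage U — a synapomorphy uniting that clade.
Char. 6 (derived state '+') is shared by Lineage M, Lineage S, Lineage T, and Lineage U — a synapomorphy uniting that clade.
Most parsimonious ingroup topology: ((((Lineage U,Lineage T),(Lineage M,Lineage S)),Lineage H),Lineage W).
Lineage T and Lineage U form a cherry on this tree, so they are sister taxa.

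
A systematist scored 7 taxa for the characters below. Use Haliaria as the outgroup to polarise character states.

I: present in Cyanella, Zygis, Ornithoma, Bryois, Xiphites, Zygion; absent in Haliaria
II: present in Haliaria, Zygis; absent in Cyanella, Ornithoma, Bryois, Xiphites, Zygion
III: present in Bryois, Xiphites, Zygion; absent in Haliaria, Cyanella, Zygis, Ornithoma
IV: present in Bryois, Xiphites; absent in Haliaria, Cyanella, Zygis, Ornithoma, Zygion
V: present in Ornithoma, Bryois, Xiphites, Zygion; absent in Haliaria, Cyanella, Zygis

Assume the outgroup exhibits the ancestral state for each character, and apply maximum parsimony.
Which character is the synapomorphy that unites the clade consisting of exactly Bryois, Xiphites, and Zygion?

III

Character polarity is set by the outgroup: the derived state is whichever differs from the outgroup's state, so for II the derived state is 'absent', and for the remaining characters it is 'present'.
All ingroup taxa share the derived state 'present' for I; it defines the ingroup but does not resolve relationships within it.
Only Bryois, Cyanella, Ornithoma, Xiphites, and Zygion show the derived state 'absent' for II, supporting them as a clade.
III (derived state 'present') is shared by Bryois, Xiphites, and Zygion — a synapomorphy uniting that clade.
IV: derived state 'present' in Bryois and Xiphites only — synapomorphy for {Bryois, Xiphites}.
V (derived state 'present') is shared by Bryois, Ornithoma, Xiphites, and Zygion — a synapomorphy uniting that clade.
Most parsimonious ingroup topology: ((Cyanella,(Ornithoma,((Bryois,Xiphites),Zygion))),Zygis).
The clade {Bryois, Xiphites, Zygion} is supported by III: its derived state 'present' occurs in exactly those taxa and in no other taxon (including the outgroup).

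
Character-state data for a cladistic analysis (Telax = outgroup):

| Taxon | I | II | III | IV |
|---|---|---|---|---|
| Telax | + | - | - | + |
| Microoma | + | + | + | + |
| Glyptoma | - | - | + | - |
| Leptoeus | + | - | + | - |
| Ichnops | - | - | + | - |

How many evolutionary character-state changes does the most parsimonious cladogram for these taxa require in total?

4

Character polarity is set by the outgroup: the derived state is whichever differs from the outgroup's state, so for I, IV the derived state is '-', and for the remaining characters it is '+'.
I (derived state '-') is shared by Glyptoma and Ichnops — a synapomorphy uniting that clade.
II: derived state '+' in Microoma only — an autapomorphy, so it tells us nothing about relationships among taxa.
All ingroup taxa share the derived state '+' for III; it defines the ingroup but does not resolve relationships within it.
IV (derived state '-') is shared by Glyptoma, Ichnops, and Leptoeus — a synapomorphy uniting that clade.
Most parsimonious ingroup topology: (Microoma,((Glyptoma,Ichnops),Leptoeus)).
Changes per character on this tree: I: 1; II: 1; III: 1; IV: 1.
Total = 4.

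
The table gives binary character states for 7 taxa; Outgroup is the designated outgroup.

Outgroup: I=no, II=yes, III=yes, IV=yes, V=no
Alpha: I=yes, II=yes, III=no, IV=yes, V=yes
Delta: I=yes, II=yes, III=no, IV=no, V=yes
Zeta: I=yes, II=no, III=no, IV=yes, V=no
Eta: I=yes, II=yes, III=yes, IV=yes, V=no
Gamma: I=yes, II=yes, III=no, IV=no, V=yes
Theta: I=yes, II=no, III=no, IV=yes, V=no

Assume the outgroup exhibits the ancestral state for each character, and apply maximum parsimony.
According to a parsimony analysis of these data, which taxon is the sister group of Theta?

Character polarity is set by the outgroup: the derived state is whichever differs from the outgroup's state, so for II, III, IV the derived state is 'no', and for the remaining characters it is 'yes'.
I (derived state 'yes') is shared by all ingroup taxa — unites the whole ingroup.
II: derived state 'no' in Theta and Zeta only — synapomorphy for {Theta, Zeta}.
III (derived state 'no') is shared by Alpha, Delta, Gamma, Theta, and Zeta — a synapomorphy uniting that clade.
IV (derived state 'no') is shared by Delta and Gamma — a synapomorphy uniting that clade.
Only Alpha, Delta, and Gamma show the derived state 'yes' for V, supporting them as a clade.
Most parsimonious ingroup topology: (((Alpha,(Delta,Gamma)),(Zeta,Theta)),Eta).
Theta and Zeta form a cherry on this tree, so they are sister taxa.

Zeta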